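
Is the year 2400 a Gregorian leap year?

Yes

2400 is a leap year (divisible by 400).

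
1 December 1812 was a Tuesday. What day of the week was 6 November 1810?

Tuesday

Count forward from the earlier date (November 6, 1810) to the later (December 1, 1812):
November 1810: 30 − 6 = 24 days remain.
Then 24 full months totalling 731 days.
December 1, 1812: 1 day.
Total: 24 + 731 + 1 = 756 days.
756 is a multiple of 7, so 6 November 1810 falls on the same weekday: Tuesday.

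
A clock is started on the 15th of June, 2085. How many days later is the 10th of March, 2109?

From June 15, 2085 to June 15, 2108: 23 years, of which 5 contain a Feb 29 — 18×365 + 5×366 = 8400 days.
(2100 is not a leap year (divisible by 100 but not 400).)
June 2108: 30 − 15 = 15 days remain.
Then July (31), August (31), September (30), October (31), November (30), December (31), January (31), February 2109 (28): 31 + 31 + 30 + 31 + 30 + 31 + 31 + 28 = 243 days.
March 1–10, 2109: 10 days.
Residual: 268 days.
Total: 8668 days.

8668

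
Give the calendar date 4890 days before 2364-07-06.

2351-02-15

Count 4890 days before July 6, 2364:
Day-of-year of February 15, 2351: 46.
Day-of-year of July 6, 2364: 188.
2351 has 365 days, so 365 − 46 = 319 days remain in 2351.
Full years 2352–2363: 9 common + 3 leap = 9×365 + 3×366 = 4383 days.
Total: 319 + 4383 + 188 = 4890 days.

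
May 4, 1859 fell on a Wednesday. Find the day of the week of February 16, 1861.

Saturday

May 4, 1859 → May 4, 1860: 366 days (1860 is a leap year).
May 1860: 31 − 4 = 27 days remain.
Then June (30), July (31), August (31), September (30), October (31), November (30), December (31), January (31): 30 + 31 + 31 + 30 + 31 + 30 + 31 + 31 = 245 days.
February 1–16, 1861: 16 days (1861 is not a leap year).
Residual: 288 days.
Total: 654 days.
654 mod 7 = 3, so 3 days after Wednesday is Saturday.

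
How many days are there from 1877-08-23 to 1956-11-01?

Day-of-year of August 23, 1877: 235.
Day-of-year of November 1, 1956: 306.
1877 has 365 days, so 365 − 235 = 130 days remain in 1877.
Full years 1878–1955: 60 common + 18 leap = 60×365 + 18×366 = 28488 days.
Total: 130 + 28488 + 306 = 28924 days.

28924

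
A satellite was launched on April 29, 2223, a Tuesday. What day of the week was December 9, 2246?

Wednesday

From April 29, 2223 to April 29, 2246: 23 years, of which 6 contain a Feb 29 — 17×365 + 6×366 = 8401 days.
April 2246: 30 − 29 = 1 day remains.
Then May (31), June (30), July (31), August (31), September (30), October (31), November (30): 31 + 30 + 31 + 31 + 30 + 31 + 30 = 214 days.
December 1–9, 2246: 9 days.
Residual: 224 days.
Total: 8625 days.
8625 mod 7 = 1, so 1 day after Tuesday is Wednesday.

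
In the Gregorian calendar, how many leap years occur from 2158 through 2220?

15

Years divisible by 4: 2160, 2164, …, 2220 — 16 in all.
Of these, 2200 is divisible by 100 but not 400, so not leap.
Leap years: 16 − 1 = 15.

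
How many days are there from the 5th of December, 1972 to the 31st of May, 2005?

11865

Day-of-year of December 5, 1972: 340.
Day-of-year of May 31, 2005: 151.
1972 has 366 days, so 366 − 340 = 26 days remain in 1972.
Full years 1973–2004: 24 common + 8 leap = 24×365 + 8×366 = 11688 days.
Total: 26 + 11688 + 151 = 11865 days.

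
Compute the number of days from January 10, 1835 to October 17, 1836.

646

Day-of-year of January 10, 1835: 10.
Day-of-year of October 17, 1836: 291.
1835 has 365 days, so 365 − 10 = 355 days remain in 1835.
Total: 355 + 291 = 646 days.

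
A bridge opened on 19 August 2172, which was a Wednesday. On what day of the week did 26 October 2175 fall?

Day-of-year of August 19, 2172: 232.
Day-of-year of October 26, 2175: 299.
2172 has 366 days, so 366 − 232 = 134 days remain in 2172.
Full years: 2173: 365; 2174: 365. Sum = 730.
Total: 134 + 730 + 299 = 1163 days.
1163 mod 7 = 1, so 1 day after Wednesday is Thursday.

Thursday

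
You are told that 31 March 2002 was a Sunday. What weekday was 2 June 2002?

March 2002: 31 − 31 = 0 days remain.
Then April (30), May (31): 30 + 31 = 61 days.
June 1–2, 2002: 2 days.
Total: 0 + 61 + 2 = 63 days.
63 is a multiple of 7, so 2 June 2002 falls on the same weekday: Sunday.

Sunday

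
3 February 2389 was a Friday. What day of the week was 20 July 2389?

February 2389: 28 − 3 = 25 days remain (2389 is not a leap year, so February has 28 days).
Then March (31), April (30), May (31), June (30): 31 + 30 + 31 + 30 = 122 days.
July 1–20, 2389: 20 days.
Total: 25 + 122 + 20 = 167 days.
167 mod 7 = 6, so 6 days after Friday is Thursday.

Thursday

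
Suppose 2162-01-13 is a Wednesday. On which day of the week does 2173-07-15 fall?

Day-of-year of January 13, 2162: 13.
Day-of-year of July 15, 2173: 196.
2162 has 365 days, so 365 − 13 = 352 days remain in 2162.
Full years 2163–2172: 7 common + 3 leap = 7×365 + 3×366 = 3653 days.
Total: 352 + 3653 + 196 = 4201 days.
4201 mod 7 = 1, so 1 day after Wednesday is Thursday.

Thursday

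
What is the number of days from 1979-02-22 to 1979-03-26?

February 1979: 28 − 22 = 6 days remain (1979 is not a leap year, so February has 28 days).
March 1–26, 1979: 26 days.
Total: 6 + 26 = 32 days.

32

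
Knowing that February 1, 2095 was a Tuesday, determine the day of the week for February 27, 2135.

Sunday

Day-of-year of February 1, 2095: 32.
Day-of-year of February 27, 2135: 58.
2095 has 365 days, so 365 − 32 = 333 days remain in 2095.
Full years 2096–2134: 30 common + 9 leap = 30×365 + 9×366 = 14244 days.
Total: 333 + 14244 + 58 = 14635 days.
14635 mod 7 = 5, so 5 days after Tuesday is Sunday.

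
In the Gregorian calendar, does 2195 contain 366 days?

No

2195 is not a leap year.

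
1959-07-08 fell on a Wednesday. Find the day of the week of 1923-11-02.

Friday

Count forward from the earlier date (November 2, 1923) to the later (July 8, 1959):
From November 2, 1923 to November 2, 1958: 35 years, of which 9 contain a Feb 29 — 26×365 + 9×366 = 12784 days.
November 1958: 30 − 2 = 28 days remain.
Then December (31), January (31), February 1959 (28), March (31), April (30), May (31), June (30): 31 + 31 + 28 + 31 + 30 + 31 + 30 = 212 days.
July 1–8, 1959: 8 days.
Residual: 248 days.
Total: 13032 days.
13032 mod 7 = 5, so 5 days before Wednesday is Friday.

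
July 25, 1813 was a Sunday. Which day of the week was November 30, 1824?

Tuesday

From July 25, 1813 to July 25, 1824: 11 years, of which 3 contain a Feb 29 — 8×365 + 3×366 = 4018 days.
July 1824: 31 − 25 = 6 days remain.
Then August (31), September (30), October (31): 31 + 30 + 31 = 92 days.
November 1–30, 1824: 30 days.
Residual: 128 days.
Total: 4146 days.
4146 mod 7 = 2, so 2 days after Sunday is Tuesday.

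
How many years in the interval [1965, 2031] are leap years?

16

Years divisible by 4: 1968, 1972, …, 2028 — 16 in all.
2000 is divisible by 400, so still leap.
No century exceptions apply. Count: 16.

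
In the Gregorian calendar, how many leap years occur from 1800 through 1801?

0

Years divisible by 4 in [1800, 1801]: 1800.
Of these, 1800 is divisible by 100 but not 400, so not leap.
Leap years: 1 − 1 = 0.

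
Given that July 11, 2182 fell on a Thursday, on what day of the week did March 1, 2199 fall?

From July 11, 2182 to July 11, 2198: 16 years, of which 4 contain a Feb 29 — 12×365 + 4×366 = 5844 days.
July 2198: 31 − 11 = 20 days remain.
Then August (31), September (30), October (31), November (30), December (31), January (31), February 2199 (28): 31 + 30 + 31 + 30 + 31 + 31 + 28 = 212 days.
March 1, 2199: 1 day.
Residual: 233 days.
Total: 6077 days.
6077 mod 7 = 1, so 1 day after Thursday is Friday.

Friday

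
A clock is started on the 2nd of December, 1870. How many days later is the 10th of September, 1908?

From December 2, 1870 to December 2, 1907: 37 years, of which 8 contain a Feb 29 — 29×365 + 8×366 = 13513 days.
(1900 is not a leap year (divisible by 100 but not 400).)
December 1907: 31 − 2 = 29 days remain.
Then January (31), February 1908 (29), March (31), April (30), May (31), June (30), July (31), August (31): 31 + 29 + 31 + 30 + 31 + 30 + 31 + 31 = 244 days.
September 1–10, 1908: 10 days.
Residual: 283 days.
Total: 13796 days.

13796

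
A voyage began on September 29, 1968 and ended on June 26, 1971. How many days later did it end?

1000

September 29, 1968 → September 29, 1969: 365 days.
September 29, 1969 → September 29, 1970: 365 days.
September 1970: 30 − 29 = 1 day remains.
Then October (31), November (30), December (31), January (31), February 1971 (28), March (31), April (30), May (31): 31 + 30 + 31 + 31 + 28 + 31 + 30 + 31 = 243 days.
June 1–26, 1971: 26 days.
Residual: 270 days.
Total: 1000 days.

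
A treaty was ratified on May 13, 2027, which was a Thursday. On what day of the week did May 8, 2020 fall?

Friday

Count forward from the earlier date (May 8, 2020) to the later (May 13, 2027):
From May 8, 2020 to May 8, 2027: 7 years, of which 1 contains a Feb 29 — 6×365 + 1×366 = 2556 days.
Within May 2027: 13 − 8 = 5 days.
Total: 2561 days.
2561 mod 7 = 6, so 6 days before Thursday is Friday.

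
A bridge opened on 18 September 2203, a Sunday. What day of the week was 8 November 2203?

September 2203: 30 − 18 = 12 days remain.
Then October (31): 31 days.
November 1–8, 2203: 8 days.
Total: 12 + 31 + 8 = 51 days.
51 mod 7 = 2, so 2 days after Sunday is Tuesday.

Tuesday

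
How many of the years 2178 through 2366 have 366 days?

45

Years divisible by 4: 2180, 2184, …, 2364 — 47 in all.
Of these, 2200, 2300 are divisible by 100 but not 400, so not leap.
Leap years: 47 − 2 = 45.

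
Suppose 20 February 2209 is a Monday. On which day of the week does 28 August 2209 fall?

February 2209: 28 − 20 = 8 days remain (2209 is not a leap year, so February has 28 days).
Then March (31), April (30), May (31), June (30), July (31): 31 + 30 + 31 + 30 + 31 = 153 days.
August 1–28, 2209: 28 days.
Total: 8 + 153 + 28 = 189 days.
189 is a multiple of 7, so 28 August 2209 falls on the same weekday: Monday.

Monday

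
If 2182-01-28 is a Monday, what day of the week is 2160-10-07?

Tuesday

Count forward from the earlier date (October 7, 2160) to the later (January 28, 2182):
Day-of-year of October 7, 2160: 281.
Day-of-year of January 28, 2182: 28.
2160 has 366 days, so 366 − 281 = 85 days remain in 2160.
Full years 2161–2181: 16 common + 5 leap = 16×365 + 5×366 = 7670 days.
Total: 85 + 7670 + 28 = 7783 days.
7783 mod 7 = 6, so 6 days before Monday is Tuesday.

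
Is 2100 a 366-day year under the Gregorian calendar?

No

2100 is not a leap year (divisible by 100 but not 400).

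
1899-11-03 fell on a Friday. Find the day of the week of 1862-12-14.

Sunday

Count forward from the earlier date (December 14, 1862) to the later (November 3, 1899):
Day-of-year of December 14, 1862: 348.
Day-of-year of November 3, 1899: 307.
1862 has 365 days, so 365 − 348 = 17 days remain in 1862.
Full years 1863–1898: 27 common + 9 leap = 27×365 + 9×366 = 13149 days.
Total: 17 + 13149 + 307 = 13473 days.
13473 mod 7 = 5, so 5 days before Friday is Sunday.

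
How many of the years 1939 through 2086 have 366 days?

Years divisible by 4: 1940, 1944, …, 2084 — 37 in all.
2000 is divisible by 400, so still leap.
No century exceptions apply. Count: 37.

37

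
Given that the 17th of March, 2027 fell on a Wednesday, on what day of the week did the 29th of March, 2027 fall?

Within March 2027: 29 − 17 = 12 days.
12 mod 7 = 5, so 5 days after Wednesday is Monday.

Monday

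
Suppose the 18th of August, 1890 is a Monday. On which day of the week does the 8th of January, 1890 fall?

Count forward from the earlier date (January 8, 1890) to the later (August 18, 1890):
January 1890: 31 − 8 = 23 days remain.
Then February 1890 (28), March (31), April (30), May (31), June (30), July (31): 28 + 31 + 30 + 31 + 30 + 31 = 181 days.
August 1–18, 1890: 18 days.
Total: 23 + 181 + 18 = 222 days.
222 mod 7 = 5, so 5 days before Monday is Wednesday.

Wednesday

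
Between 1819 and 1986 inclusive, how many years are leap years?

Years divisible by 4: 1820, 1824, …, 1984 — 42 in all.
Of these, 1900 is divisible by 100 but not 400, so not leap.
Leap years: 42 − 1 = 41.

41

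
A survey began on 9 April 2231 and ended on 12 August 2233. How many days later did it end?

856

April 9, 2231 → April 9, 2232: 366 days (2232 is a leap year).
April 9, 2232 → April 9, 2233: 365 days.
April 2233: 30 − 9 = 21 days remain.
Then May (31), June (30), July (31): 31 + 30 + 31 = 92 days.
August 1–12, 2233: 12 days.
Residual: 125 days.
Total: 856 days.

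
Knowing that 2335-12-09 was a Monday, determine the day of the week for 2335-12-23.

Monday

Within December 2335: 23 − 9 = 14 days.
14 is a multiple of 7, so 2335-12-23 falls on the same weekday: Monday.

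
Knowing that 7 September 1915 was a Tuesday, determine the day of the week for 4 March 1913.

Tuesday

Count forward from the earlier date (March 4, 1913) to the later (September 7, 1915):
Day-of-year of March 4, 1913: 63.
Day-of-year of September 7, 1915: 250.
1913 has 365 days, so 365 − 63 = 302 days remain in 1913.
Full years: 1914: 365. Sum = 365.
Total: 302 + 365 + 250 = 917 days.
917 is a multiple of 7, so 4 March 1913 falls on the same weekday: Tuesday.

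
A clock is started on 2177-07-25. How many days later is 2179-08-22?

758

July 25, 2177 → July 25, 2178: 365 days.
July 25, 2178 → July 25, 2179: 365 days.
July 2179: 31 − 25 = 6 days remain.
August 1–22, 2179: 22 days.
Residual: 28 days.
Total: 758 days.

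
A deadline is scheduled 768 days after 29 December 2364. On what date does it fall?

5 February 2367

Count 768 days after December 29, 2364:
Day-of-year of December 29, 2364: 364.
Day-of-year of February 5, 2367: 36.
2364 has 366 days, so 366 − 364 = 2 days remain in 2364.
Full years: 2365: 365; 2366: 365. Sum = 730.
Total: 2 + 730 + 36 = 768 days.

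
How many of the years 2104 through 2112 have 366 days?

Years divisible by 4 in [2104, 2112]: 2104, 2108, 2112.
No century exceptions apply. Count: 3.

3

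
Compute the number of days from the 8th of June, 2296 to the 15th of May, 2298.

Day-of-year of June 8, 2296: 160.
Day-of-year of May 15, 2298: 135.
2296 has 366 days, so 366 − 160 = 206 days remain in 2296.
Full years: 2297: 365. Sum = 365.
Total: 206 + 365 + 135 = 706 days.

706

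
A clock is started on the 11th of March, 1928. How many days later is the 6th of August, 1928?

March 1928: 31 − 11 = 20 days remain.
Then April (30), May (31), June (30), July (31): 30 + 31 + 30 + 31 = 122 days.
August 1–6, 1928: 6 days.
Total: 20 + 122 + 6 = 148 days.

148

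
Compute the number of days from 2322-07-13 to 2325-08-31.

July 13, 2322 → July 13, 2323: 365 days.
July 13, 2323 → July 13, 2324: 366 days (2324 is a leap year).
July 13, 2324 → July 13, 2325: 365 days.
July 2325: 31 − 13 = 18 days remain.
August 1–31, 2325: 31 days.
Residual: 49 days.
Total: 1145 days.

1145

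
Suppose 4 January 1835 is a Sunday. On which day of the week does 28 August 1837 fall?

Monday

January 4, 1835 → January 4, 1836: 365 days.
January 4, 1836 → January 4, 1837: 366 days (1836 is a leap year).
January 1837: 31 − 4 = 27 days remain.
Then February 1837 (28), March (31), April (30), May (31), June (30), July (31): 28 + 31 + 30 + 31 + 30 + 31 = 181 days.
August 1–28, 1837: 28 days.
Residual: 236 days.
Total: 967 days.
967 mod 7 = 1, so 1 day after Sunday is Monday.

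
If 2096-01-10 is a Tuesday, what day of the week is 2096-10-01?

Monday

January 2096: 31 − 10 = 21 days remain.
Then February 2096 (29), March (31), April (30), May (31), June (30), July (31), August (31), September (30): 29 + 31 + 30 + 31 + 30 + 31 + 31 + 30 = 243 days.
October 1, 2096: 1 day.
Total: 21 + 243 + 1 = 265 days.
265 mod 7 = 6, so 6 days after Tuesday is Monday.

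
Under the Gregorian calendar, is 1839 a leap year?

No

1839 is not a leap year.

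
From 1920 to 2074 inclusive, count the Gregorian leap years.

39

Years divisible by 4: 1920, 1924, …, 2072 — 39 in all.
2000 is divisible by 400, so still leap.
No century exceptions apply. Count: 39.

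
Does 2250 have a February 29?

2250 is not a leap year.

No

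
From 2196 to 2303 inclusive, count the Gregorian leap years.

25

Years divisible by 4: 2196, 2200, …, 2300 — 27 in all.
Of these, 2200, 2300 are divisible by 100 but not 400, so not leap.
Leap years: 27 − 2 = 25.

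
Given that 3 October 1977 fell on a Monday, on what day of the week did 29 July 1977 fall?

Friday

Count forward from the earlier date (July 29, 1977) to the later (October 3, 1977):
July 1977: 31 − 29 = 2 days remain.
Then August (31), September (30): 31 + 30 = 61 days.
October 1–3, 1977: 3 days.
Total: 2 + 61 + 3 = 66 days.
66 mod 7 = 3, so 3 days before Monday is Friday.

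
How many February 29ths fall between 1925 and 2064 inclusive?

Years divisible by 4: 1928, 1932, …, 2064 — 35 in all.
2000 is divisible by 400, so still leap.
No century exceptions apply. Count: 35.

35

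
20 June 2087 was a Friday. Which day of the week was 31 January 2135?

From June 20, 2087 to June 20, 2134: 47 years, of which 11 contain a Feb 29 — 36×365 + 11×366 = 17166 days.
(2100 is not a leap year (divisible by 100 but not 400).)
June 2134: 30 − 20 = 10 days remain.
Then July (31), August (31), September (30), October (31), November (30), December (31): 31 + 31 + 30 + 31 + 30 + 31 = 184 days.
January 1–31, 2135: 31 days.
Residual: 225 days.
Total: 17391 days.
17391 mod 7 = 3, so 3 days after Friday is Monday.

Monday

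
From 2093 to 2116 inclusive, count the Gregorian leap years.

Years divisible by 4 in [2093, 2116]: 2096, 2100, 2104, 2108, 2112, 2116.
Of these, 2100 is divisible by 100 but not 400, so not leap.
Leap years: 6 − 1 = 5.

5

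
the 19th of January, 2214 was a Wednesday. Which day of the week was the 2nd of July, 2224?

From January 19, 2214 to January 19, 2224: 10 years, of which 2 contain a Feb 29 — 8×365 + 2×366 = 3652 days.
January 2224: 31 − 19 = 12 days remain.
Then February 2224 (29), March (31), April (30), May (31), June (30): 29 + 31 + 30 + 31 + 30 = 151 days.
July 1–2, 2224: 2 days.
Residual: 165 days.
Total: 3817 days.
3817 mod 7 = 2, so 2 days after Wednesday is Friday.

Friday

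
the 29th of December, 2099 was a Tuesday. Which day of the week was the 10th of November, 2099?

Tuesday

Count forward from the earlier date (November 10, 2099) to the later (December 29, 2099):
November 2099: 30 − 10 = 20 days remain.
December 1–29, 2099: 29 days.
Total: 20 + 29 = 49 days.
49 is a multiple of 7, so the 10th of November, 2099 falls on the same weekday: Tuesday.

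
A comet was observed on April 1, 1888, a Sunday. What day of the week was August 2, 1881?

Tuesday

Count forward from the earlier date (August 2, 1881) to the later (April 1, 1888):
Day-of-year of August 2, 1881: 214.
Day-of-year of April 1, 1888: 92.
1881 has 365 days, so 365 − 214 = 151 days remain in 1881.
Full years: 1882: 365; 1883: 365; 1884: 366; 1885: 365; 1886: 365; 1887: 365. Sum = 2191.
Total: 151 + 2191 + 92 = 2434 days.
2434 mod 7 = 5, so 5 days before Sunday is Tuesday.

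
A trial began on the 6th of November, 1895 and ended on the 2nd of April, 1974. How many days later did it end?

28636

From November 6, 1895 to November 6, 1973: 78 years, of which 19 contain a Feb 29 — 59×365 + 19×366 = 28489 days.
(1900 is not a leap year (divisible by 100 but not 400).)
November 1973: 30 − 6 = 24 days remain.
Then December (31), January (31), February 1974 (28), March (31): 31 + 31 + 28 + 31 = 121 days.
April 1–2, 1974: 2 days.
Residual: 147 days.
Total: 28636 days.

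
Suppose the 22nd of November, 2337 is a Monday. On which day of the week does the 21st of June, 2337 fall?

Count forward from the earlier date (June 21, 2337) to the later (November 22, 2337):
June 2337: 30 − 21 = 9 days remain.
Then July (31), August (31), September (30), October (31): 31 + 31 + 30 + 31 = 123 days.
November 1–22, 2337: 22 days.
Total: 9 + 123 + 22 = 154 days.
154 is a multiple of 7, so the 21st of June, 2337 falls on the same weekday: Monday.

Monday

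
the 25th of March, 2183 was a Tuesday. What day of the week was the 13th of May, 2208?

Friday

From March 25, 2183 to March 25, 2208: 25 years, of which 6 contain a Feb 29 — 19×365 + 6×366 = 9131 days.
(2200 is not a leap year (divisible by 100 but not 400).)
March 2208: 31 − 25 = 6 days remain.
Then April (30): 30 days.
May 1–13, 2208: 13 days.
Residual: 49 days.
Total: 9180 days.
9180 mod 7 = 3, so 3 days after Tuesday is Friday.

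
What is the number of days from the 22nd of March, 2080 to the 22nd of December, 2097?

Day-of-year of March 22, 2080: 82.
Day-of-year of December 22, 2097: 356.
2080 has 366 days, so 366 − 82 = 284 days remain in 2080.
Full years 2081–2096: 12 common + 4 leap = 12×365 + 4×366 = 5844 days.
Total: 284 + 5844 + 356 = 6484 days.

6484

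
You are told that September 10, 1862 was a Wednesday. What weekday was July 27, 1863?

Monday

September 1862: 30 − 10 = 20 days remain.
Then 9 full months totalling 273 days.
July 1–27, 1863: 27 days.
Total: 20 + 273 + 27 = 320 days.
320 mod 7 = 5, so 5 days after Wednesday is Monday.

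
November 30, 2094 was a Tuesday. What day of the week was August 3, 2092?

Count forward from the earlier date (August 3, 2092) to the later (November 30, 2094):
August 3, 2092 → August 3, 2093: 365 days.
August 3, 2093 → August 3, 2094: 365 days.
August 2094: 31 − 3 = 28 days remain.
Then September (30), October (31): 30 + 31 = 61 days.
November 1–30, 2094: 30 days.
Residual: 119 days.
Total: 849 days.
849 mod 7 = 2, so 2 days before Tuesday is Sunday.

Sunday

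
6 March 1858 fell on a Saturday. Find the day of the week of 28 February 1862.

Friday

Day-of-year of March 6, 1858: 65.
Day-of-year of February 28, 1862: 59.
1858 has 365 days, so 365 − 65 = 300 days remain in 1858.
Full years: 1859: 365; 1860: 366; 1861: 365. Sum = 1096.
Total: 300 + 1096 + 59 = 1455 days.
1455 mod 7 = 6, so 6 days after Saturday is Friday.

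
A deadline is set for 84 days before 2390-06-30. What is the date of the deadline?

2390-04-07

Count 84 days before June 30, 2390:
April 2390: 30 − 7 = 23 days remain.
Then May (31): 31 days.
June 1–30, 2390: 30 days.
Total: 23 + 31 + 30 = 84 days.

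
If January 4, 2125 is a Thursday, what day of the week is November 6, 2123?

Saturday

Count forward from the earlier date (November 6, 2123) to the later (January 4, 2125):
Day-of-year of November 6, 2123: 310.
Day-of-year of January 4, 2125: 4.
2123 has 365 days, so 365 − 310 = 55 days remain in 2123.
Full years: 2124: 366. Sum = 366.
Total: 55 + 366 + 4 = 425 days.
425 mod 7 = 5, so 5 days before Thursday is Saturday.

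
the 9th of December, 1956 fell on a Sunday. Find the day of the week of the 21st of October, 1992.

Wednesday

Day-of-year of December 9, 1956: 344.
Day-of-year of October 21, 1992: 295.
1956 has 366 days, so 366 − 344 = 22 days remain in 1956.
Full years 1957–1991: 27 common + 8 leap = 27×365 + 8×366 = 12783 days.
Total: 22 + 12783 + 295 = 13100 days.
13100 mod 7 = 3, so 3 days after Sunday is Wednesday.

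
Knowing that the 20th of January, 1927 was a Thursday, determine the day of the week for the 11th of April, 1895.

Count forward from the earlier date (April 11, 1895) to the later (January 20, 1927):
Day-of-year of April 11, 1895: 101.
Day-of-year of January 20, 1927: 20.
1895 has 365 days, so 365 − 101 = 264 days remain in 1895.
Full years 1896–1926: 24 common + 7 leap = 24×365 + 7×366 = 11322 days.
Total: 264 + 11322 + 20 = 11606 days.
11606 is a multiple of 7, so the 11th of April, 1895 falls on the same weekday: Thursday.

Thursday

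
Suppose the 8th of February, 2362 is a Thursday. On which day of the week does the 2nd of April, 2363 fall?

February 8, 2362 → February 8, 2363: 365 days.
February 2363: 28 − 8 = 20 days remain (2363 is not a leap year, so February has 28 days).
Then March (31): 31 days.
April 1–2, 2363: 2 days.
Residual: 53 days.
Total: 418 days.
418 mod 7 = 5, so 5 days after Thursday is Tuesday.

Tuesday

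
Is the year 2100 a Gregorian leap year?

No

2100 is not a leap year (divisible by 100 but not 400).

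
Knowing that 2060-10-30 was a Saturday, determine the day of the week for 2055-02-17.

Count forward from the earlier date (February 17, 2055) to the later (October 30, 2060):
February 17, 2055 → February 17, 2056: 365 days.
February 17, 2056 → February 17, 2057: 366 days (2056 is a leap year).
February 17, 2057 → February 17, 2058: 365 days.
February 17, 2058 → February 17, 2059: 365 days.
February 17, 2059 → February 17, 2060: 365 days.
February 2060: 29 − 17 = 12 days remain (2060 is a leap year, so February has 29 days).
Then March (31), April (30), May (31), June (30), July (31), August (31), September (30): 31 + 30 + 31 + 30 + 31 + 31 + 30 = 214 days.
October 1–30, 2060: 30 days.
Residual: 256 days.
Total: 2082 days.
2082 mod 7 = 3, so 3 days before Saturday is Wednesday.

Wednesday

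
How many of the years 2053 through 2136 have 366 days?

Years divisible by 4: 2056, 2060, …, 2136 — 21 in all.
Of these, 2100 is divisible by 100 but not 400, so not leap.
Leap years: 21 − 1 = 20.

20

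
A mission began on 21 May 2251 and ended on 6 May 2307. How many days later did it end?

Day-of-year of May 21, 2251: 141.
Day-of-year of May 6, 2307: 126.
2251 has 365 days, so 365 − 141 = 224 days remain in 2251.
Full years 2252–2306: 42 common + 13 leap = 42×365 + 13×366 = 20088 days.
Total: 224 + 20088 + 126 = 20438 days.

20438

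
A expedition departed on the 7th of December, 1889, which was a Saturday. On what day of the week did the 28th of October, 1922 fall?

Saturday

From December 7, 1889 to December 7, 1921: 32 years, of which 7 contain a Feb 29 — 25×365 + 7×366 = 11687 days.
(1900 is not a leap year (divisible by 100 but not 400).)
December 1921: 31 − 7 = 24 days remain.
Then 9 full months totalling 273 days.
October 1–28, 1922: 28 days.
Residual: 325 days.
Total: 12012 days.
12012 is a multiple of 7, so the 28th of October, 1922 falls on the same weekday: Saturday.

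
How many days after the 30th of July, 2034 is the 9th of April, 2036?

Day-of-year of July 30, 2034: 211.
Day-of-year of April 9, 2036: 100.
2034 has 365 days, so 365 − 211 = 154 days remain in 2034.
Full years: 2035: 365. Sum = 365.
Total: 154 + 365 + 100 = 619 days.

619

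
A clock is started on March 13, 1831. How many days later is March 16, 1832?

March 13, 1831 → March 13, 1832: 366 days (1832 is a leap year).
Within March 1832: 16 − 13 = 3 days.
Total: 369 days.

369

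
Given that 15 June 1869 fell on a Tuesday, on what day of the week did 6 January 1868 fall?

Count forward from the earlier date (January 6, 1868) to the later (June 15, 1869):
Day-of-year of January 6, 1868: 6.
Day-of-year of June 15, 1869: 166.
1868 has 366 days, so 366 − 6 = 360 days remain in 1868.
Total: 360 + 166 = 526 days.
526 mod 7 = 1, so 1 day before Tuesday is Monday.

Monday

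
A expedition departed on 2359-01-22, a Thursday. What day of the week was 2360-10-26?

Wednesday

January 22, 2359 → January 22, 2360: 365 days.
January 2360: 31 − 22 = 9 days remain.
Then February 2360 (29), March (31), April (30), May (31), June (30), July (31), August (31), September (30): 29 + 31 + 30 + 31 + 30 + 31 + 31 + 30 = 243 days.
October 1–26, 2360: 26 days.
Residual: 278 days.
Total: 643 days.
643 mod 7 = 6, so 6 days after Thursday is Wednesday.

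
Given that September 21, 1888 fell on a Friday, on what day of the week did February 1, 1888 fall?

Wednesday

Count forward from the earlier date (February 1, 1888) to the later (September 21, 1888):
February 1888: 29 − 1 = 28 days remain (1888 is a leap year, so February has 29 days).
Then March (31), April (30), May (31), June (30), July (31), August (31): 31 + 30 + 31 + 30 + 31 + 31 = 184 days.
September 1–21, 1888: 21 days.
Total: 28 + 184 + 21 = 233 days.
233 mod 7 = 2, so 2 days before Friday is Wednesday.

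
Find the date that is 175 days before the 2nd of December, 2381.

the 10th of June, 2381

Count 175 days before December 2, 2381:
June 2381: 30 − 10 = 20 days remain.
Then July (31), August (31), September (30), October (31), November (30): 31 + 31 + 30 + 31 + 30 = 153 days.
December 1–2, 2381: 2 days.
Total: 20 + 153 + 2 = 175 days.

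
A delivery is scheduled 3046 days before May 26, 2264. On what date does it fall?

January 23, 2256

Count 3046 days before May 26, 2264:
Day-of-year of January 23, 2256: 23.
Day-of-year of May 26, 2264: 147.
2256 has 366 days, so 366 − 23 = 343 days remain in 2256.
Full years 2257–2263: 6 common + 1 leap = 6×365 + 1×366 = 2556 days.
Total: 343 + 2556 + 147 = 3046 days.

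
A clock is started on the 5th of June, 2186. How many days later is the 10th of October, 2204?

Day-of-year of June 5, 2186: 156.
Day-of-year of October 10, 2204: 284.
2186 has 365 days, so 365 − 156 = 209 days remain in 2186.
Full years 2187–2203: 14 common + 3 leap = 14×365 + 3×366 = 6208 days.
Total: 209 + 6208 + 284 = 6701 days.

6701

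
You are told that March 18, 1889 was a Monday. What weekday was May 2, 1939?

Tuesday

Day-of-year of March 18, 1889: 77.
Day-of-year of May 2, 1939: 122.
1889 has 365 days, so 365 − 77 = 288 days remain in 1889.
Full years 1890–1938: 38 common + 11 leap = 38×365 + 11×366 = 17896 days.
Total: 288 + 17896 + 122 = 18306 days.
18306 mod 7 = 1, so 1 day after Monday is Tuesday.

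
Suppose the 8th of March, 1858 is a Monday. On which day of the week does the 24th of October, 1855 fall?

Count forward from the earlier date (October 24, 1855) to the later (March 8, 1858):
Day-of-year of October 24, 1855: 297.
Day-of-year of March 8, 1858: 67.
1855 has 365 days, so 365 − 297 = 68 days remain in 1855.
Full years: 1856: 366; 1857: 365. Sum = 731.
Total: 68 + 731 + 67 = 866 days.
866 mod 7 = 5, so 5 days before Monday is Wednesday.

Wednesday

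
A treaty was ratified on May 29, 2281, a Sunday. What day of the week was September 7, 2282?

Thursday

Day-of-year of May 29, 2281: 149.
Day-of-year of September 7, 2282: 250.
2281 has 365 days, so 365 − 149 = 216 days remain in 2281.
Total: 216 + 250 = 466 days.
466 mod 7 = 4, so 4 days after Sunday is Thursday.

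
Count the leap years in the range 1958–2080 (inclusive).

Years divisible by 4: 1960, 1964, …, 2080 — 31 in all.
2000 is divisible by 400, so still leap.
No century exceptions apply. Count: 31.

31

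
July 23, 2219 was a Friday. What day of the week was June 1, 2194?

Count forward from the earlier date (June 1, 2194) to the later (July 23, 2219):
Day-of-year of June 1, 2194: 152.
Day-of-year of July 23, 2219: 204.
2194 has 365 days, so 365 − 152 = 213 days remain in 2194.
Full years 2195–2218: 19 common + 5 leap = 19×365 + 5×366 = 8765 days.
Total: 213 + 8765 + 204 = 9182 days.
9182 mod 7 = 5, so 5 days before Friday is Sunday.

Sunday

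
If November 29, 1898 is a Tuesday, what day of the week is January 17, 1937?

Day-of-year of November 29, 1898: 333.
Day-of-year of January 17, 1937: 17.
1898 has 365 days, so 365 − 333 = 32 days remain in 1898.
Full years 1899–1936: 29 common + 9 leap = 29×365 + 9×366 = 13879 days.
Total: 32 + 13879 + 17 = 13928 days.
13928 mod 7 = 5, so 5 days after Tuesday is Sunday.

Sunday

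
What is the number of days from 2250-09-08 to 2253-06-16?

1012

September 8, 2250 → September 8, 2251: 365 days.
September 8, 2251 → September 8, 2252: 366 days (2252 is a leap year).
September 2252: 30 − 8 = 22 days remain.
Then October (31), November (30), December (31), January (31), February 2253 (28), March (31), April (30), May (31): 31 + 30 + 31 + 31 + 28 + 31 + 30 + 31 = 243 days.
June 1–16, 2253: 16 days.
Residual: 281 days.
Total: 1012 days.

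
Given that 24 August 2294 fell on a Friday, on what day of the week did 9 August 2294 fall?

Thursday

Count forward from the earlier date (August 9, 2294) to the later (August 24, 2294):
Within August 2294: 24 − 9 = 15 days.
15 mod 7 = 1, so 1 day before Friday is Thursday.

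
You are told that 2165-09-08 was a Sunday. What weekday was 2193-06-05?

Day-of-year of September 8, 2165: 251.
Day-of-year of June 5, 2193: 156.
2165 has 365 days, so 365 − 251 = 114 days remain in 2165.
Full years 2166–2192: 20 common + 7 leap = 20×365 + 7×366 = 9862 days.
Total: 114 + 9862 + 156 = 10132 days.
10132 mod 7 = 3, so 3 days after Sunday is Wednesday.

Wednesday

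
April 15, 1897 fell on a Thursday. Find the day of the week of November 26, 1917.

From April 15, 1897 to April 15, 1917: 20 years, of which 4 contain a Feb 29 — 16×365 + 4×366 = 7304 days.
(1900 is not a leap year (divisible by 100 but not 400).)
April 1917: 30 − 15 = 15 days remain.
Then May (31), June (30), July (31), August (31), September (30), October (31): 31 + 30 + 31 + 31 + 30 + 31 = 184 days.
November 1–26, 1917: 26 days.
Residual: 225 days.
Total: 7529 days.
7529 mod 7 = 4, so 4 days after Thursday is Monday.

Monday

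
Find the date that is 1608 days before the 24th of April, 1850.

the 28th of November, 1845

Count 1608 days before April 24, 1850:
November 28, 1845 → November 28, 1846: 365 days.
November 28, 1846 → November 28, 1847: 365 days.
November 28, 1847 → November 28, 1848: 366 days (1848 is a leap year).
November 28, 1848 → November 28, 1849: 365 days.
November 1849: 30 − 28 = 2 days remain.
Then December (31), January (31), February 1850 (28), March (31): 31 + 31 + 28 + 31 = 121 days.
April 1–24, 1850: 24 days.
Residual: 147 days.
Total: 1608 days.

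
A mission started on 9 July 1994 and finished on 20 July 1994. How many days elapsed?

Within July 1994: 20 − 9 = 11 days.

11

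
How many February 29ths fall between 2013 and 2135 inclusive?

29

Years divisible by 4: 2016, 2020, …, 2132 — 30 in all.
Of these, 2100 is divisible by 100 but not 400, so not leap.
Leap years: 30 − 1 = 29.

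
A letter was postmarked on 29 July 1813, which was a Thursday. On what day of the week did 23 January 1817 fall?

Day-of-year of July 29, 1813: 210.
Day-of-year of January 23, 1817: 23.
1813 has 365 days, so 365 − 210 = 155 days remain in 1813.
Full years: 1814: 365; 1815: 365; 1816: 366. Sum = 1096.
Total: 155 + 1096 + 23 = 1274 days.
1274 is a multiple of 7, so 23 January 1817 falls on the same weekday: Thursday.

Thursday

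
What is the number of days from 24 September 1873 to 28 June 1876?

1008

September 24, 1873 → September 24, 1874: 365 days.
September 24, 1874 → September 24, 1875: 365 days.
September 1875: 30 − 24 = 6 days remain.
Then October (31), November (30), December (31), January (31), February 1876 (29), March (31), April (30), May (31): 31 + 30 + 31 + 31 + 29 + 31 + 30 + 31 = 244 days.
June 1–28, 1876: 28 days.
Residual: 278 days.
Total: 1008 days.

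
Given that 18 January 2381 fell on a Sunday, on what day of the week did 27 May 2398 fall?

Wednesday

From January 18, 2381 to January 18, 2398: 17 years, of which 4 contain a Feb 29 — 13×365 + 4×366 = 6209 days.
January 2398: 31 − 18 = 13 days remain.
Then February 2398 (28), March (31), April (30): 28 + 31 + 30 = 89 days.
May 1–27, 2398: 27 days.
Residual: 129 days.
Total: 6338 days.
6338 mod 7 = 3, so 3 days after Sunday is Wednesday.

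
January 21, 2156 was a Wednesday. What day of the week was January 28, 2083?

Thursday

Count forward from the earlier date (January 28, 2083) to the later (January 21, 2156):
Day-of-year of January 28, 2083: 28.
Day-of-year of January 21, 2156: 21.
2083 has 365 days, so 365 − 28 = 337 days remain in 2083.
Full years 2084–2155: 55 common + 17 leap = 55×365 + 17×366 = 26297 days.
Total: 337 + 26297 + 21 = 26655 days.
26655 mod 7 = 6, so 6 days before Wednesday is Thursday.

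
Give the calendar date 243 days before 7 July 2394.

6 November 2393

Count 243 days before July 7, 2394:
November 2393: 30 − 6 = 24 days remain.
Then December (31), January (31), February 2394 (28), March (31), April (30), May (31), June (30): 31 + 31 + 28 + 31 + 30 + 31 + 30 = 212 days.
July 1–7, 2394: 7 days.
Total: 24 + 212 + 7 = 243 days.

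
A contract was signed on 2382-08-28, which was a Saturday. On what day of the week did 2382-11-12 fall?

Friday

August 2382: 31 − 28 = 3 days remain.
Then September (30), October (31): 30 + 31 = 61 days.
November 1–12, 2382: 12 days.
Total: 3 + 61 + 12 = 76 days.
76 mod 7 = 6, so 6 days after Saturday is Friday.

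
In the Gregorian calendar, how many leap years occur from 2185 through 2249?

15

Years divisible by 4: 2188, 2192, …, 2248 — 16 in all.
Of these, 2200 is divisible by 100 but not 400, so not leap.
Leap years: 16 − 1 = 15.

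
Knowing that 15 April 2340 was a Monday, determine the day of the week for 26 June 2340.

April 2340: 30 − 15 = 15 days remain.
Then May (31): 31 days.
June 1–26, 2340: 26 days.
Total: 15 + 31 + 26 = 72 days.
72 mod 7 = 2, so 2 days after Monday is Wednesday.

Wednesday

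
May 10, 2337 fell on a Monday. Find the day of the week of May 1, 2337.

Count forward from the earlier date (May 1, 2337) to the later (May 10, 2337):
Within May 2337: 10 − 1 = 9 days.
9 mod 7 = 2, so 2 days before Monday is Saturday.

Saturday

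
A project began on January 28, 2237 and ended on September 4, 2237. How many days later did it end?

219

January 2237: 31 − 28 = 3 days remain.
Then February 2237 (28), March (31), April (30), May (31), June (30), July (31), August (31): 28 + 31 + 30 + 31 + 30 + 31 + 31 = 212 days.
September 1–4, 2237: 4 days.
Total: 3 + 212 + 4 = 219 days.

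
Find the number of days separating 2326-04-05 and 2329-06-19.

1171

April 5, 2326 → April 5, 2327: 365 days.
April 5, 2327 → April 5, 2328: 366 days (2328 is a leap year).
April 5, 2328 → April 5, 2329: 365 days.
April 2329: 30 − 5 = 25 days remain.
Then May (31): 31 days.
June 1–19, 2329: 19 days.
Residual: 75 days.
Total: 1171 days.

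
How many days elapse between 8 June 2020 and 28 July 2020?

June 2020: 30 − 8 = 22 days remain.
July 1–28, 2020: 28 days.
Total: 22 + 28 = 50 days.

50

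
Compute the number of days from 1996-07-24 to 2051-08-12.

Day-of-year of July 24, 1996: 206.
Day-of-year of August 12, 2051: 224.
1996 has 366 days, so 366 − 206 = 160 days remain in 1996.
Full years 1997–2050: 41 common + 13 leap = 41×365 + 13×366 = 19723 days.
Total: 160 + 19723 + 224 = 20107 days.

20107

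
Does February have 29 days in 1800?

1800 is not a leap year (divisible by 100 but not 400).

No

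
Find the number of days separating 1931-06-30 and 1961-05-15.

10912

From June 30, 1931 to June 30, 1960: 29 years, of which 8 contain a Feb 29 — 21×365 + 8×366 = 10593 days.
June 1960: 30 − 30 = 0 days remain.
Then 10 full months totalling 304 days.
May 1–15, 1961: 15 days.
Residual: 319 days.
Total: 10912 days.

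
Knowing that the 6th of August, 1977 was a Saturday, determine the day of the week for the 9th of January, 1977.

Sunday

Count forward from the earlier date (January 9, 1977) to the later (August 6, 1977):
January 1977: 31 − 9 = 22 days remain.
Then February 1977 (28), March (31), April (30), May (31), June (30), July (31): 28 + 31 + 30 + 31 + 30 + 31 = 181 days.
August 1–6, 1977: 6 days.
Total: 22 + 181 + 6 = 209 days.
209 mod 7 = 6, so 6 days before Saturday is Sunday.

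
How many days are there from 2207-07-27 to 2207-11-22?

118

July 2207: 31 − 27 = 4 days remain.
Then August (31), September (30), October (31): 31 + 30 + 31 = 92 days.
November 1–22, 2207: 22 days.
Total: 4 + 92 + 22 = 118 days.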